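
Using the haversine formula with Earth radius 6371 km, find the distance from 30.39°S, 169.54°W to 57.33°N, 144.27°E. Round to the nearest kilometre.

10668 km

Δλ = 144.27 − -169.54 = 313.81°; wrapped into (−180°, 180°]: -46.19°.
Δφ = 57.33 − -30.39 = 87.72°.
a = sin²(Δφ/2) + cos φ₁ · cos φ₂ · sin²(Δλ/2) = 0.551753.
c = 2·atan2(√a, √(1−a)) = 1.67449 rad → d = 6371·c ≈ 10668.17 km.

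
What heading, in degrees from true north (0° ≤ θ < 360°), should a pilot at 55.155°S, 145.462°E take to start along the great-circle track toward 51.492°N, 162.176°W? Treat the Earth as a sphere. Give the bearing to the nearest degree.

33°

Δλ = -162.176 − 145.462 = -307.638°; wrapped into (−180°, 180°]: 52.362°.
θ = atan2( sin Δλ · cos φ₂ , cos φ₁ · sin φ₂ − sin φ₁ · cos φ₂ · cos Δλ )
  = atan2(0.49305, 0.75915) = 33.003° → normalised to [0°, 360°): 33.003°.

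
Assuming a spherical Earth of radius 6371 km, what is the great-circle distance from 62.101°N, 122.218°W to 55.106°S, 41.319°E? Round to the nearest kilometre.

Δλ = 41.319 − -122.218 = 163.537°.
Δφ = -55.106 − 62.101 = -117.207°.
a = sin²(Δφ/2) + cos φ₁ · cos φ₂ · sin²(Δλ/2) = 0.990791.
c = 2·atan2(√a, √(1−a)) = 2.94937 rad → d = 6371·c ≈ 18790.46 km.

18790 km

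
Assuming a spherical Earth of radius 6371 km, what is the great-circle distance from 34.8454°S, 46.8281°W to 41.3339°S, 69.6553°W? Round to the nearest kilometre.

2116 km

Δλ = -69.6553 − -46.8281 = -22.8272°.
Δφ = -41.3339 − -34.8454 = -6.4885°.
a = sin²(Δφ/2) + cos φ₁ · cos φ₂ · sin²(Δλ/2) = 0.027335.
c = 2·atan2(√a, √(1−a)) = 0.33219 rad → d = 6371·c ≈ 2116.39 km.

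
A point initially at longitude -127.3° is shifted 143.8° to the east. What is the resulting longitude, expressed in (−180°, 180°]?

Start at -127.3°; shift +143.8° → +16.5°.
+16.5° already lies in (−180°, 180°].

+16.5°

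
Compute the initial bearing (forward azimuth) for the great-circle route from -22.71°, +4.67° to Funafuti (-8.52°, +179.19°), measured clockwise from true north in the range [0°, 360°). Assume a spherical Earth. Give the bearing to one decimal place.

169.6°

Δλ = 179.19 − 4.67 = 174.52°.
θ = atan2( sin Δλ · cos φ₂ , cos φ₁ · sin φ₂ − sin φ₁ · cos φ₂ · cos Δλ )
  = atan2(0.09444, -0.51673) = 169.642° → normalised to [0°, 360°): 169.642°.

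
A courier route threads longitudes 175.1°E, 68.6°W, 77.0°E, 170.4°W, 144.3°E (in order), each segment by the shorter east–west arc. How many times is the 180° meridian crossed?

3

Leg 1: +175.1° → -68.6°, shortest Δλ = 116.3° (east) — crosses 180°.
Leg 2: -68.6° → +77.0°, shortest Δλ = 145.6° (east) — does not cross 180°.
Leg 3: +77.0° → -170.4°, shortest Δλ = 112.6° (east) — crosses 180°.
Leg 4: -170.4° → +144.3°, shortest Δλ = -45.3° (west) — crosses 180°.
Total crossings: 3.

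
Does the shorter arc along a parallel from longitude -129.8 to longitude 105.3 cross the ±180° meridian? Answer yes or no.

Yes

Naïve |105.3 − -129.8| = 235.1° > 180°, so the shorter arc goes the other way round — across 180°.
Signed shortest Δλ = ((105.3 − -129.8 + 180) mod 360) − 180 = -124.9°.
Going west by 124.9° from -129.8° passes through 180° before reaching +105.3°.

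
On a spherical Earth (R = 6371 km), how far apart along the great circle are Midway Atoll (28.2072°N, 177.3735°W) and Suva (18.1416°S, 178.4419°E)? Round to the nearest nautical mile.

Δλ = 178.4419 − -177.3735 = 355.8154°; wrapped into (−180°, 180°]: -4.1846°.
Δφ = -18.1416 − 28.2072 = -46.3488°.
a = sin²(Δφ/2) + cos φ₁ · cos φ₂ · sin²(Δλ/2) = 0.155983.
c = 2·atan2(√a, √(1−a)) = 0.81202 rad → d = 6371·c ≈ 5173.38 km ≈ 2793.40 nmi.

2793 nmi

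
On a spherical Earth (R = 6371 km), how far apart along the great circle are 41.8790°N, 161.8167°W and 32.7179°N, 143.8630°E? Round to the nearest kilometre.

4829 km

Δλ = 143.8630 − -161.8167 = 305.6797°; wrapped into (−180°, 180°]: -54.3203°.
Δφ = 32.7179 − 41.8790 = -9.1611°.
a = sin²(Δφ/2) + cos φ₁ · cos φ₂ · sin²(Δλ/2) = 0.136908.
c = 2·atan2(√a, √(1−a)) = 0.75804 rad → d = 6371·c ≈ 4829.49 km.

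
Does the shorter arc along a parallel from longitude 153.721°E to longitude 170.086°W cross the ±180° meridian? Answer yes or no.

Naïve |-170.086 − 153.721| = 323.807° > 180°, so the shorter arc goes the other way round — across 180°.
Signed shortest Δλ = ((-170.086 − 153.721 + 180) mod 360) − 180 = 36.193°.
Going east by 36.193° from +153.721° passes through 180° before reaching -170.086°.

Yes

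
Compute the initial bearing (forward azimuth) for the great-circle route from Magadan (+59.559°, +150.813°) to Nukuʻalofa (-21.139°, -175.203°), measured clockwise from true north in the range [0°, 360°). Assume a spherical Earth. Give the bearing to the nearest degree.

148°

Δλ = -175.203 − 150.813 = -326.016°; wrapped into (−180°, 180°]: 33.984°.
θ = atan2( sin Δλ · cos φ₂ , cos φ₁ · sin φ₂ − sin φ₁ · cos φ₂ · cos Δλ )
  = atan2(0.52135, -0.84950) = 148.462° → normalised to [0°, 360°): 148.462°.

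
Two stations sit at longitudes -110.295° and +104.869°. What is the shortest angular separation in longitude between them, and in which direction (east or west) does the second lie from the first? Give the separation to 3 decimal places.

Raw difference: 104.869 − -110.295 = 215.164°.
Normalise into (−180°, 180°]: 215.164° − 360° = -144.836°.
Negative ⇒ the second point lies to the west; separation 144.836°.

144.836° west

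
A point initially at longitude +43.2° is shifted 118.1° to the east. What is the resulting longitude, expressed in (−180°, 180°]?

Start at +43.2°; shift +118.1° → +161.3°.
+161.3° already lies in (−180°, 180°].

+161.3°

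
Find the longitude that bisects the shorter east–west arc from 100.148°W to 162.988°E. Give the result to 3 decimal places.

148.580°W

Signed shortest Δλ from -100.148° to +162.988° is -96.864°.
Midpoint longitude = -100.148° + (-96.864°)/2 = -100.148° − 48.432° = -148.580°.
(The naïve average (-100.148 + +162.988)/2 = 31.42° is on the wrong side of the globe.)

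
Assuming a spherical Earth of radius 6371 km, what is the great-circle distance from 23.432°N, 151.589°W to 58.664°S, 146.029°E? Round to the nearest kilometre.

Δλ = 146.029 − -151.589 = 297.618°; wrapped into (−180°, 180°]: -62.382°.
Δφ = -58.664 − 23.432 = -82.096°.
a = sin²(Δφ/2) + cos φ₁ · cos φ₂ · sin²(Δλ/2) = 0.559226.
c = 2·atan2(√a, √(1−a)) = 1.68953 rad → d = 6371·c ≈ 10763.97 km.

10764 km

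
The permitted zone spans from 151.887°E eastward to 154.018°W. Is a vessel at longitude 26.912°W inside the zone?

No

Band width going east from +151.887° to -154.018°: ((-154.018 − 151.887) mod 360) = 54.095°.
Offset of -26.912° east of the west edge: ((-26.912 − 151.887) mod 360) = 181.201°.
181.201° > 54.095° ⇒ outside.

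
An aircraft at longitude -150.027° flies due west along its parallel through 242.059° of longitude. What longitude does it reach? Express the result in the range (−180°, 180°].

Start at -150.027°; shift −242.059° → -392.086°.
-392.086° lies outside (−180°, 180°]; add 360° → -32.086°.

-32.086°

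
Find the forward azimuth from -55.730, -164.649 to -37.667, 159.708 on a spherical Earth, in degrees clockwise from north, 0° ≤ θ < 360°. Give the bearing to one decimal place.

292.1°

Δλ = 159.708 − -164.649 = 324.357°; wrapped into (−180°, 180°]: -35.643°.
θ = atan2( sin Δλ · cos φ₂ , cos φ₁ · sin φ₂ − sin φ₁ · cos φ₂ · cos Δλ )
  = atan2(-0.46128, 0.18752) = -67.878° → normalised to [0°, 360°): 292.122°.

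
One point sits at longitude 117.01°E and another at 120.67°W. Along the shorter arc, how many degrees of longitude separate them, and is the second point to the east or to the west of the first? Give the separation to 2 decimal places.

122.32° east

Raw difference: -120.67 − 117.01 = -237.68°.
Normalise into (−180°, 180°]: -237.68° + 360° = 122.32°.
Positive ⇒ the second point lies to the east; separation 122.32°.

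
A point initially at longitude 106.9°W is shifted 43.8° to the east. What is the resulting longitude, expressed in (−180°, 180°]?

63.1°W

Start at -106.9°; shift +43.8° → -63.1°.
-63.1° already lies in (−180°, 180°].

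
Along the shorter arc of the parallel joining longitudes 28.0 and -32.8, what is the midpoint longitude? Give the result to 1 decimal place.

Signed shortest Δλ from +28.0° to -32.8° is -60.8°.
Midpoint longitude = +28.0° + (-60.8°)/2 = +28.0° − 30.4° = -2.4°.

-2.4°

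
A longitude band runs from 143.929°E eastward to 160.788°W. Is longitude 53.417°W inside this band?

No

Band width going east from +143.929° to -160.788°: ((-160.788 − 143.929) mod 360) = 55.283°.
Offset of -53.417° east of the west edge: ((-53.417 − 143.929) mod 360) = 162.654°.
162.654° > 55.283° ⇒ outside.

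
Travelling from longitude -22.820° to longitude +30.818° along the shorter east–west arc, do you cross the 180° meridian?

No

Signed shortest Δλ = ((30.818 − -22.820 + 180) mod 360) − 180 = 53.638°.
Going east by 53.638° from -22.820° reaches +30.818° without touching 180°.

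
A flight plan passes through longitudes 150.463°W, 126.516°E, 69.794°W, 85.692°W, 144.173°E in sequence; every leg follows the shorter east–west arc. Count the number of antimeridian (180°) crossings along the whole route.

Leg 1: -150.463° → +126.516°, shortest Δλ = -83.021° (west) — crosses 180°.
Leg 2: +126.516° → -69.794°, shortest Δλ = 163.69° (east) — crosses 180°.
Leg 3: -69.794° → -85.692°, shortest Δλ = -15.898° (west) — does not cross 180°.
Leg 4: -85.692° → +144.173°, shortest Δλ = -130.135° (west) — crosses 180°.
Total crossings: 3.

3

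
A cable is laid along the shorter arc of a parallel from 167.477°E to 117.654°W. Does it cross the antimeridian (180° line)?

Yes

Naïve |-117.654 − 167.477| = 285.131° > 180°, so the shorter arc goes the other way round — across 180°.
Signed shortest Δλ = ((-117.654 − 167.477 + 180) mod 360) − 180 = 74.869°.
Going east by 74.869° from +167.477° passes through 180° before reaching -117.654°.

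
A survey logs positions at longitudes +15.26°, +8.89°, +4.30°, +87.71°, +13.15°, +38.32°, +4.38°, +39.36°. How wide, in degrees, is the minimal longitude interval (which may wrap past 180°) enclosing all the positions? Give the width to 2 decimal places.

Sort the longitudes: +4.30°, +4.38°, +8.89°, +13.15°, +15.26°, +38.32°, +39.36°, +87.71°.
Eastward gaps between consecutive values (wrapping around): 0.08°, 4.51°, 4.26°, 2.11°, 23.06°, 1.04°, 48.35°, 276.59°.
Largest gap = 276.59° ⇒ minimal covering band is its complement: 360° − 276.59° = 83.41°.
Band runs from +4.30° eastward to +87.71°.

83.41°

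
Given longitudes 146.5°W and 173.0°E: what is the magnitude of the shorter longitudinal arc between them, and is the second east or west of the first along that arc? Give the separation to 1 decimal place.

40.5° west

Raw difference: 173.0 − -146.5 = 319.5°.
Normalise into (−180°, 180°]: 319.5° − 360° = -40.5°.
Negative ⇒ the second point lies to the west; separation 40.5°.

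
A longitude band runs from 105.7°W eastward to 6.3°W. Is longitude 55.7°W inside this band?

Yes

Band width going east from -105.7° to -6.3°: ((-6.3 − -105.7) mod 360) = 99.4°.
Offset of -55.7° east of the west edge: ((-55.7 − -105.7) mod 360) = 50.0°.
50.0° ≤ 99.4° ⇒ inside.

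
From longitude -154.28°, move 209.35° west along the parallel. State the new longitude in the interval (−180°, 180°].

Start at -154.28°; shift −209.35° → -363.63°.
-363.63° lies outside (−180°, 180°]; add 360° → -3.63°.

-3.63°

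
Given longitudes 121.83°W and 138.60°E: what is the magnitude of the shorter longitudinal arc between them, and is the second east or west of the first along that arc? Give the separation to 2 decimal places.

Raw difference: 138.60 − -121.83 = 260.43°.
Normalise into (−180°, 180°]: 260.43° − 360° = -99.57°.
Negative ⇒ the second point lies to the west; separation 99.57°.

99.57° west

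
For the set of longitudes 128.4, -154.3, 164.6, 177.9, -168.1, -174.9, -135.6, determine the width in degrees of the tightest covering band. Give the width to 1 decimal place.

96.0°

Sort the longitudes: -174.9°, -168.1°, -154.3°, -135.6°, +128.4°, +164.6°, +177.9°.
Eastward gaps between consecutive values (wrapping around): 6.8°, 13.8°, 18.7°, 264.0°, 36.2°, 13.3°, 7.2°.
Largest gap = 264.0° ⇒ minimal covering band is its complement: 360° − 264.0° = 96.0°.
Band runs from +128.4° eastward to -135.6°, crossing the antimeridian.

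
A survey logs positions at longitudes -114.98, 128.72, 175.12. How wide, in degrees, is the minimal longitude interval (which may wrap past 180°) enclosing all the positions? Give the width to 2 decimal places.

116.30°

Sort the longitudes: -114.98°, +128.72°, +175.12°.
Eastward gaps between consecutive values (wrapping around): 243.70°, 46.40°, 69.90°.
Largest gap = 243.70° ⇒ minimal covering band is its complement: 360° − 243.70° = 116.30°.
Band runs from +128.72° eastward to -114.98°, crossing the antimeridian.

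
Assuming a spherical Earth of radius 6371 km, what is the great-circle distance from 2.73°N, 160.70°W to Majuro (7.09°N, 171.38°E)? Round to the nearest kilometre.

3130 km

Δλ = 171.38 − -160.70 = 332.08°; wrapped into (−180°, 180°]: -27.92°.
Δφ = 7.09 − 2.73 = 4.36°.
a = sin²(Δφ/2) + cos φ₁ · cos φ₂ · sin²(Δλ/2) = 0.059135.
c = 2·atan2(√a, √(1−a)) = 0.49128 rad → d = 6371·c ≈ 3129.95 km.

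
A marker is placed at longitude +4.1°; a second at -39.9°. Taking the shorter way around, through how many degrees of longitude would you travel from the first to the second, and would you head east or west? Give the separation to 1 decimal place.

44.0° west

Raw difference: -39.9 − 4.1 = -44.0°.
Normalise into (−180°, 180°]: -44.0° stays -44.0°.
Negative ⇒ the second point lies to the west; separation 44.0°.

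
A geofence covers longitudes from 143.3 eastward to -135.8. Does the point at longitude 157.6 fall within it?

Yes

Band width going east from +143.3° to -135.8°: ((-135.8 − 143.3) mod 360) = 80.9°.
Offset of +157.6° east of the west edge: ((157.6 − 143.3) mod 360) = 14.3°.
14.3° ≤ 80.9° ⇒ inside.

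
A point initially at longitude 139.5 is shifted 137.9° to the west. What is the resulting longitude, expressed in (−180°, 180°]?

Start at +139.5°; shift −137.9° → +1.6°.
+1.6° already lies in (−180°, 180°].

+1.6°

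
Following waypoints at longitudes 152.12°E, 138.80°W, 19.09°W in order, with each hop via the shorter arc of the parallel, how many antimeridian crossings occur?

Leg 1: +152.12° → -138.80°, shortest Δλ = 69.08° (east) — crosses 180°.
Leg 2: -138.80° → -19.09°, shortest Δλ = 119.71° (east) — does not cross 180°.
Total crossings: 1.

1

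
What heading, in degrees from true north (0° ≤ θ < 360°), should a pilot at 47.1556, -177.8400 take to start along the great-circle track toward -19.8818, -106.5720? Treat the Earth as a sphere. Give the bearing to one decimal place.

Δλ = -106.5720 − -177.8400 = 71.2680°.
θ = atan2( sin Δλ · cos φ₂ , cos φ₁ · sin φ₂ − sin φ₁ · cos φ₂ · cos Δλ )
  = atan2(0.89058, -0.45269) = 116.944° → normalised to [0°, 360°): 116.944°.

116.9°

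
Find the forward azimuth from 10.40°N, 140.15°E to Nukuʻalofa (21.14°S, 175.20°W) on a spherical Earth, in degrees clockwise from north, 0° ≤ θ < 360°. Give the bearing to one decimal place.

125.9°

Δλ = -175.20 − 140.15 = -315.35°; wrapped into (−180°, 180°]: 44.65°.
θ = atan2( sin Δλ · cos φ₂ , cos φ₁ · sin φ₂ − sin φ₁ · cos φ₂ · cos Δλ )
  = atan2(0.65548, -0.47450) = 125.901° → normalised to [0°, 360°): 125.901°.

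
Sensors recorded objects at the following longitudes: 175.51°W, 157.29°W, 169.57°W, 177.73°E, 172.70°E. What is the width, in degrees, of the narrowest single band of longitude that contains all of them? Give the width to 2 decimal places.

30.01°

Sort the longitudes: -175.51°, -169.57°, -157.29°, +172.70°, +177.73°.
Eastward gaps between consecutive values (wrapping around): 5.94°, 12.28°, 329.99°, 5.03°, 6.76°.
Largest gap = 329.99° ⇒ minimal covering band is its complement: 360° − 329.99° = 30.01°.
Band runs from +172.70° eastward to -157.29°, crossing the antimeridian.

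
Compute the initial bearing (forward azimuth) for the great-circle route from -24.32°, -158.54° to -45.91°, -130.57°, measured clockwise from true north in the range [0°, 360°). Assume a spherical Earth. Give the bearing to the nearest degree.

Δλ = -130.57 − -158.54 = 27.97°.
θ = atan2( sin Δλ · cos φ₂ , cos φ₁ · sin φ₂ − sin φ₁ · cos φ₂ · cos Δλ )
  = atan2(0.32633, -0.40143) = 140.892° → normalised to [0°, 360°): 140.892°.

141°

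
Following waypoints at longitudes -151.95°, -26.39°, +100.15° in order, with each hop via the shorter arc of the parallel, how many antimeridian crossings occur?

Leg 1: -151.95° → -26.39°, shortest Δλ = 125.56° (east) — does not cross 180°.
Leg 2: -26.39° → +100.15°, shortest Δλ = 126.54° (east) — does not cross 180°.
Total crossings: 0.

0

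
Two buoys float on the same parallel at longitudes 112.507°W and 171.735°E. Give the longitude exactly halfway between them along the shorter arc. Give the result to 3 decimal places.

Signed shortest Δλ from -112.507° to +171.735° is -75.758°.
Midpoint longitude = -112.507° + (-75.758°)/2 = -112.507° − 37.879° = -150.386°.
(The naïve average (-112.507 + +171.735)/2 = 29.614° is on the wrong side of the globe.)

150.386°W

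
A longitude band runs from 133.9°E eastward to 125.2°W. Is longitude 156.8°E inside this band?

Band width going east from +133.9° to -125.2°: ((-125.2 − 133.9) mod 360) = 100.9°.
Offset of +156.8° east of the west edge: ((156.8 − 133.9) mod 360) = 22.9°.
22.9° ≤ 100.9° ⇒ inside.

Yes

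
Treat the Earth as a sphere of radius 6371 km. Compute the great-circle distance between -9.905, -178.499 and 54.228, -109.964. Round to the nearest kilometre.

Δλ = -109.964 − -178.499 = 68.535°.
Δφ = 54.228 − -9.905 = 64.133°.
a = sin²(Δφ/2) + cos φ₁ · cos φ₂ · sin²(Δλ/2) = 0.464421.
c = 2·atan2(√a, √(1−a)) = 1.49958 rad → d = 6371·c ≈ 9553.82 km.

9554 km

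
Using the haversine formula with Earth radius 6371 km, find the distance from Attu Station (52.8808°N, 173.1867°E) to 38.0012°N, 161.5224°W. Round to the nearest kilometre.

2551 km

Δλ = -161.5224 − 173.1867 = -334.7091°; wrapped into (−180°, 180°]: 25.2909°.
Δφ = 38.0012 − 52.8808 = -14.8796°.
a = sin²(Δφ/2) + cos φ₁ · cos φ₂ · sin²(Δλ/2) = 0.039556.
c = 2·atan2(√a, √(1−a)) = 0.40045 rad → d = 6371·c ≈ 2551.24 km.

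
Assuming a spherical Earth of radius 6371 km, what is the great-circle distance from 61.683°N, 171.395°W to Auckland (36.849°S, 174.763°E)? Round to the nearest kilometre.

11027 km

Δλ = 174.763 − -171.395 = 346.158°; wrapped into (−180°, 180°]: -13.842°.
Δφ = -36.849 − 61.683 = -98.532°.
a = sin²(Δφ/2) + cos φ₁ · cos φ₂ · sin²(Δλ/2) = 0.579693.
c = 2·atan2(√a, √(1−a)) = 1.73086 rad → d = 6371·c ≈ 11027.34 km.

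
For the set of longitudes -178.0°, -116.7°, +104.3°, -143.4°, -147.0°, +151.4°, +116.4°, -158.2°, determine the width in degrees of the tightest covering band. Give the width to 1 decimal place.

139.0°

Sort the longitudes: -178.0°, -158.2°, -147.0°, -143.4°, -116.7°, +104.3°, +116.4°, +151.4°.
Eastward gaps between consecutive values (wrapping around): 19.8°, 11.2°, 3.6°, 26.7°, 221.0°, 12.1°, 35.0°, 30.6°.
Largest gap = 221.0° ⇒ minimal covering band is its complement: 360° − 221.0° = 139.0°.
Band runs from +104.3° eastward to -116.7°, crossing the antimeridian.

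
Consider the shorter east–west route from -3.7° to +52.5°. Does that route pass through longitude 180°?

Signed shortest Δλ = ((52.5 − -3.7 + 180) mod 360) − 180 = 56.2°.
Going east by 56.2° from -3.7° reaches +52.5° without touching 180°.

No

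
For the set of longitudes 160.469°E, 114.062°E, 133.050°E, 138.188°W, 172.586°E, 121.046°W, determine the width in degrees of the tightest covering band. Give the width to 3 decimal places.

124.892°

Sort the longitudes: -138.188°, -121.046°, +114.062°, +133.050°, +160.469°, +172.586°.
Eastward gaps between consecutive values (wrapping around): 17.142°, 235.108°, 18.988°, 27.419°, 12.117°, 49.226°.
Largest gap = 235.108° ⇒ minimal covering band is its complement: 360° − 235.108° = 124.892°.
Band runs from +114.062° eastward to -121.046°, crossing the antimeridian.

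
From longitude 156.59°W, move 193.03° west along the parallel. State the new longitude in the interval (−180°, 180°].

10.38°E

Start at -156.59°; shift −193.03° → -349.62°.
-349.62° lies outside (−180°, 180°]; add 360° → +10.38°.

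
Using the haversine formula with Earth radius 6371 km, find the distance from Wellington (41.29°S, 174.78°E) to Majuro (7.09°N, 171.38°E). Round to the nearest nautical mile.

2911 nmi

Δλ = 171.38 − 174.78 = -3.40°.
Δφ = 7.09 − -41.29 = 48.38°.
a = sin²(Δφ/2) + cos φ₁ · cos φ₂ · sin²(Δλ/2) = 0.168563.
c = 2·atan2(√a, √(1−a)) = 0.84614 rad → d = 6371·c ≈ 5390.79 km ≈ 2910.79 nmi.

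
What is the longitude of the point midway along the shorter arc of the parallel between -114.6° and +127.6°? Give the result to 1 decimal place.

Signed shortest Δλ from -114.6° to +127.6° is -117.8°.
Midpoint longitude = -114.6° + (-117.8°)/2 = -114.6° − 58.9° = -173.5°.
(The naïve average (-114.6 + +127.6)/2 = 6.5° is on the wrong side of the globe.)

-173.5°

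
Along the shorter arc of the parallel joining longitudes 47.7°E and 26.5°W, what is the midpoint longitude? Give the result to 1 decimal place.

10.6°E

Signed shortest Δλ from +47.7° to -26.5° is -74.2°.
Midpoint longitude = +47.7° + (-74.2°)/2 = +47.7° − 37.1° = +10.6°.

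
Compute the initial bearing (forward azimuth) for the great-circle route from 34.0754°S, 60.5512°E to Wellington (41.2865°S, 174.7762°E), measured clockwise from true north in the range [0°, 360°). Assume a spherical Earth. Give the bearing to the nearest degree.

Δλ = 174.7762 − 60.5512 = 114.2250°.
θ = atan2( sin Δλ · cos φ₂ , cos φ₁ · sin φ₂ − sin φ₁ · cos φ₂ · cos Δλ )
  = atan2(0.68525, -0.71928) = 136.388° → normalised to [0°, 360°): 136.388°.

136°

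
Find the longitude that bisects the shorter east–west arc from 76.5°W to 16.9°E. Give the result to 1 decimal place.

Signed shortest Δλ from -76.5° to +16.9° is +93.4°.
Midpoint longitude = -76.5° + (+93.4°)/2 = -76.5° + 46.7° = -29.8°.

29.8°W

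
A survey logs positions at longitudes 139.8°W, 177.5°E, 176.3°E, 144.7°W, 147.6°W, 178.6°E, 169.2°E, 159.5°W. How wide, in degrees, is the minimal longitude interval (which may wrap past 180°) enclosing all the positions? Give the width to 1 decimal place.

51.0°

Sort the longitudes: -159.5°, -147.6°, -144.7°, -139.8°, +169.2°, +176.3°, +177.5°, +178.6°.
Eastward gaps between consecutive values (wrapping around): 11.9°, 2.9°, 4.9°, 309.0°, 7.1°, 1.2°, 1.1°, 21.9°.
Largest gap = 309.0° ⇒ minimal covering band is its complement: 360° − 309.0° = 51.0°.
Band runs from +169.2° eastward to -139.8°, crossing the antimeridian.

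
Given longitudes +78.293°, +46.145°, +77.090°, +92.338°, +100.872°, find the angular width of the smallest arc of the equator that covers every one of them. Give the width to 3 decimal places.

54.727°

Sort the longitudes: +46.145°, +77.090°, +78.293°, +92.338°, +100.872°.
Eastward gaps between consecutive values (wrapping around): 30.945°, 1.203°, 14.045°, 8.534°, 305.273°.
Largest gap = 305.273° ⇒ minimal covering band is its complement: 360° − 305.273° = 54.727°.
Band runs from +46.145° eastward to +100.872°.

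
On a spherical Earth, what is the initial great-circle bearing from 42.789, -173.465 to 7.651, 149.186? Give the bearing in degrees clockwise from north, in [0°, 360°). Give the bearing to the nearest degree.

234°

Δλ = 149.186 − -173.465 = 322.651°; wrapped into (−180°, 180°]: -37.349°.
θ = atan2( sin Δλ · cos φ₂ , cos φ₁ · sin φ₂ − sin φ₁ · cos φ₂ · cos Δλ )
  = atan2(-0.60127, -0.43750) = -126.041° → normalised to [0°, 360°): 233.959°.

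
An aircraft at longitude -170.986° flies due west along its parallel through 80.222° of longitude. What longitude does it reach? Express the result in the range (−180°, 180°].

+108.792°

Start at -170.986°; shift −80.222° → -251.208°.
-251.208° lies outside (−180°, 180°]; add 360° → +108.792°.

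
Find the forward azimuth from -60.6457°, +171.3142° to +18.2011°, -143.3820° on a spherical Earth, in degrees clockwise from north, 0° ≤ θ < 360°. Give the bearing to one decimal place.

Δλ = -143.3820 − 171.3142 = -314.6962°; wrapped into (−180°, 180°]: 45.3038°.
θ = atan2( sin Δλ · cos φ₂ , cos φ₁ · sin φ₂ − sin φ₁ · cos φ₂ · cos Δλ )
  = atan2(0.67528, 0.73549) = 42.556° → normalised to [0°, 360°): 42.556°.

42.6°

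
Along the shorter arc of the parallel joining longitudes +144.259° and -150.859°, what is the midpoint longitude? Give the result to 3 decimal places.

+176.700°

Signed shortest Δλ from +144.259° to -150.859° is +64.882°.
Midpoint longitude = +144.259° + (+64.882°)/2 = +144.259° + 32.441° = +176.700°.
(The naïve average (+144.259 + -150.859)/2 = -3.3° is on the wrong side of the globe.)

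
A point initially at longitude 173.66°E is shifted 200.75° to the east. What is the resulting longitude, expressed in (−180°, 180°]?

Start at +173.66°; shift +200.75° → +374.41°.
+374.41° lies outside (−180°, 180°]; subtract 360° → +14.41°.

14.41°E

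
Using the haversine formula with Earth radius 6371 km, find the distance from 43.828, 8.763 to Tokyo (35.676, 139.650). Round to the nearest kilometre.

Δλ = 139.650 − 8.763 = 130.887°.
Δφ = 35.676 − 43.828 = -8.152°.
a = sin²(Δφ/2) + cos φ₁ · cos φ₂ · sin²(Δλ/2) = 0.489867.
c = 2·atan2(√a, √(1−a)) = 1.55053 rad → d = 6371·c ≈ 9878.42 km.

9878 km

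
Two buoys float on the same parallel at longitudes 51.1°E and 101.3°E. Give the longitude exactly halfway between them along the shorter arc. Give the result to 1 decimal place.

Signed shortest Δλ from +51.1° to +101.3° is +50.2°.
Midpoint longitude = +51.1° + (+50.2°)/2 = +51.1° + 25.1° = +76.2°.

76.2°E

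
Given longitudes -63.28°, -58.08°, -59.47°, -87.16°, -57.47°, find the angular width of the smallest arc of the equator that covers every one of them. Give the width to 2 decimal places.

Sort the longitudes: -87.16°, -63.28°, -59.47°, -58.08°, -57.47°.
Eastward gaps between consecutive values (wrapping around): 23.88°, 3.81°, 1.39°, 0.61°, 330.31°.
Largest gap = 330.31° ⇒ minimal covering band is its complement: 360° − 330.31° = 29.69°.
Band runs from -87.16° eastward to -57.47°.

29.69°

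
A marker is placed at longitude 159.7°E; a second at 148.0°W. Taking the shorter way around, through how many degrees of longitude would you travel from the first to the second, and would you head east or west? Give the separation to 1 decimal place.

52.3° east

Raw difference: -148.0 − 159.7 = -307.7°.
Normalise into (−180°, 180°]: -307.7° + 360° = 52.3°.
Positive ⇒ the second point lies to the east; separation 52.3°.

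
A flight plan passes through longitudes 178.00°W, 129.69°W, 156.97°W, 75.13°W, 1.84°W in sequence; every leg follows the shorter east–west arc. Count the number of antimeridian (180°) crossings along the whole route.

0

Leg 1: -178.00° → -129.69°, shortest Δλ = 48.31° (east) — does not cross 180°.
Leg 2: -129.69° → -156.97°, shortest Δλ = -27.28° (west) — does not cross 180°.
Leg 3: -156.97° → -75.13°, shortest Δλ = 81.84° (east) — does not cross 180°.
Leg 4: -75.13° → -1.84°, shortest Δλ = 73.29° (east) — does not cross 180°.
Total crossings: 0.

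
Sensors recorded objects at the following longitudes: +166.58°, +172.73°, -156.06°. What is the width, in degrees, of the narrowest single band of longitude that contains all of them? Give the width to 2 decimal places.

Sort the longitudes: -156.06°, +166.58°, +172.73°.
Eastward gaps between consecutive values (wrapping around): 322.64°, 6.15°, 31.21°.
Largest gap = 322.64° ⇒ minimal covering band is its complement: 360° − 322.64° = 37.36°.
Band runs from +166.58° eastward to -156.06°, crossing the antimeridian.

37.36°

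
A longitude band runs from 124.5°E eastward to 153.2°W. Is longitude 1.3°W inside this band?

Band width going east from +124.5° to -153.2°: ((-153.2 − 124.5) mod 360) = 82.3°.
Offset of -1.3° east of the west edge: ((-1.3 − 124.5) mod 360) = 234.2°.
234.2° > 82.3° ⇒ outside.

No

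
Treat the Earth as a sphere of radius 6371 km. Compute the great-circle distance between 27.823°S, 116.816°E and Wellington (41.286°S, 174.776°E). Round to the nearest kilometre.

Δλ = 174.776 − 116.816 = 57.960°.
Δφ = -41.286 − -27.823 = -13.463°.
a = sin²(Δφ/2) + cos φ₁ · cos φ₂ · sin²(Δλ/2) = 0.169741.
c = 2·atan2(√a, √(1−a)) = 0.84929 rad → d = 6371·c ≈ 5410.81 km.

5411 km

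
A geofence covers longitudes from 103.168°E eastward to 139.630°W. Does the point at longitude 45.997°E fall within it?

Band width going east from +103.168° to -139.630°: ((-139.630 − 103.168) mod 360) = 117.202°.
Offset of +45.997° east of the west edge: ((45.997 − 103.168) mod 360) = 302.829°.
302.829° > 117.202° ⇒ outside.

No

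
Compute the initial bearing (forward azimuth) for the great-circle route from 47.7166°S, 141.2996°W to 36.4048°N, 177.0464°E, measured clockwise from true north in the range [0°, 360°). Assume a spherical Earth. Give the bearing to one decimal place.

327.6°

Δλ = 177.0464 − -141.2996 = 318.3460°; wrapped into (−180°, 180°]: -41.6540°.
θ = atan2( sin Δλ · cos φ₂ , cos φ₁ · sin φ₂ − sin φ₁ · cos φ₂ · cos Δλ )
  = atan2(-0.53492, 0.84420) = -32.360° → normalised to [0°, 360°): 327.640°.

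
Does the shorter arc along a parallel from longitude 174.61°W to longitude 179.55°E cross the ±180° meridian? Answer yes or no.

Yes

Naïve |179.55 − -174.61| = 354.16° > 180°, so the shorter arc goes the other way round — across 180°.
Signed shortest Δλ = ((179.55 − -174.61 + 180) mod 360) − 180 = -5.84°.
Going west by 5.84° from -174.61° passes through 180° before reaching +179.55°.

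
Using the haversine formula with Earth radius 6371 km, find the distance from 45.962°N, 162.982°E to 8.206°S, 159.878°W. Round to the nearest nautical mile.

Δλ = -159.878 − 162.982 = -322.860°; wrapped into (−180°, 180°]: 37.140°.
Δφ = -8.206 − 45.962 = -54.168°.
a = sin²(Δφ/2) + cos φ₁ · cos φ₂ · sin²(Δλ/2) = 0.277073.
c = 2·atan2(√a, √(1−a)) = 1.10867 rad → d = 6371·c ≈ 7063.32 km ≈ 3813.89 nmi.

3814 nmi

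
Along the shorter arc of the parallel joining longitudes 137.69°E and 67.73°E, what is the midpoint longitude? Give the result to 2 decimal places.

Signed shortest Δλ from +137.69° to +67.73° is -69.96°.
Midpoint longitude = +137.69° + (-69.96°)/2 = +137.69° − 34.98° = +102.71°.

102.71°E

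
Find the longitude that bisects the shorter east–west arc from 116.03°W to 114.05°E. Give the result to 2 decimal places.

179.01°E

Signed shortest Δλ from -116.03° to +114.05° is -129.92°.
Midpoint longitude = -116.03° + (-129.92°)/2 = -116.03° − 64.96° = -180.99°.
Normalise into (−180°, 180°]: +179.01°.
(The naïve average (-116.03 + +114.05)/2 = -0.99° is on the wrong side of the globe.)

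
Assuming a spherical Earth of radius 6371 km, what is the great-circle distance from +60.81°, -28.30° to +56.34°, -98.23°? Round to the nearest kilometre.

3889 km

Δλ = -98.23 − -28.30 = -69.93°.
Δφ = 56.34 − 60.81 = -4.47°.
a = sin²(Δφ/2) + cos φ₁ · cos φ₂ · sin²(Δλ/2) = 0.090298.
c = 2·atan2(√a, √(1−a)) = 0.61042 rad → d = 6371·c ≈ 3889.02 km.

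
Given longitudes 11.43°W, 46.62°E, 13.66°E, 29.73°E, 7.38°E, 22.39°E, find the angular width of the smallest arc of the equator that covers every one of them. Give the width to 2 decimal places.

58.05°

Sort the longitudes: -11.43°, +7.38°, +13.66°, +22.39°, +29.73°, +46.62°.
Eastward gaps between consecutive values (wrapping around): 18.81°, 6.28°, 8.73°, 7.34°, 16.89°, 301.95°.
Largest gap = 301.95° ⇒ minimal covering band is its complement: 360° − 301.95° = 58.05°.
Band runs from -11.43° eastward to +46.62°.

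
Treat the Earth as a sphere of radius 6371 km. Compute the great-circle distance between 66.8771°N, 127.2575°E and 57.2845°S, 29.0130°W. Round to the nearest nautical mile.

Δλ = -29.0130 − 127.2575 = -156.2705°.
Δφ = -57.2845 − 66.8771 = -124.1616°.
a = sin²(Δφ/2) + cos φ₁ · cos φ₂ · sin²(Δλ/2) = 0.984037.
c = 2·atan2(√a, √(1−a)) = 2.88822 rad → d = 6371·c ≈ 18400.87 km ≈ 9935.68 nmi.

9936 nmi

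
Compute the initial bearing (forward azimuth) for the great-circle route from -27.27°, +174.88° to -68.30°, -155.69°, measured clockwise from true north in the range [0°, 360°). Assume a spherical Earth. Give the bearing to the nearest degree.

Δλ = -155.69 − 174.88 = -330.57°; wrapped into (−180°, 180°]: 29.43°.
θ = atan2( sin Δλ · cos φ₂ , cos φ₁ · sin φ₂ − sin φ₁ · cos φ₂ · cos Δλ )
  = atan2(0.18168, -0.67832) = 165.006° → normalised to [0°, 360°): 165.006°.

165°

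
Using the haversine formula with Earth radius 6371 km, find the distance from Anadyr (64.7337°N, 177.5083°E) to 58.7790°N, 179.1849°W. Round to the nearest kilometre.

684 km

Δλ = -179.1849 − 177.5083 = -356.6932°; wrapped into (−180°, 180°]: 3.3068°.
Δφ = 58.7790 − 64.7337 = -5.9547°.
a = sin²(Δφ/2) + cos φ₁ · cos φ₂ · sin²(Δλ/2) = 0.002882.
c = 2·atan2(√a, √(1−a)) = 0.10742 rad → d = 6371·c ≈ 684.38 km.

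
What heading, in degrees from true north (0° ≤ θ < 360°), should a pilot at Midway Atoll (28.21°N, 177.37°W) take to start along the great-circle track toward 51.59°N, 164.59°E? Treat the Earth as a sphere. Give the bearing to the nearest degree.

Δλ = 164.59 − -177.37 = 341.96°; wrapped into (−180°, 180°]: -18.04°.
θ = atan2( sin Δλ · cos φ₂ , cos φ₁ · sin φ₂ − sin φ₁ · cos φ₂ · cos Δλ )
  = atan2(-0.19240, 0.41126) = -25.071° → normalised to [0°, 360°): 334.929°.

335°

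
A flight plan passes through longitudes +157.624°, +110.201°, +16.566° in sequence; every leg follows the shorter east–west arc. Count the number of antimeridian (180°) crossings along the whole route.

Leg 1: +157.624° → +110.201°, shortest Δλ = -47.423° (west) — does not cross 180°.
Leg 2: +110.201° → +16.566°, shortest Δλ = -93.635° (west) — does not cross 180°.
Total crossings: 0.

0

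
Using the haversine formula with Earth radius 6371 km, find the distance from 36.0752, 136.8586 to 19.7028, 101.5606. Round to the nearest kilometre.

3887 km

Δλ = 101.5606 − 136.8586 = -35.2980°.
Δφ = 19.7028 − 36.0752 = -16.3724°.
a = sin²(Δφ/2) + cos φ₁ · cos φ₂ · sin²(Δλ/2) = 0.090220.
c = 2·atan2(√a, √(1−a)) = 0.61015 rad → d = 6371·c ≈ 3887.29 km.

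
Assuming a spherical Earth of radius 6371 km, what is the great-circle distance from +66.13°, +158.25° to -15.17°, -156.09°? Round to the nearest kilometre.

9793 km

Δλ = -156.09 − 158.25 = -314.34°; wrapped into (−180°, 180°]: 45.66°.
Δφ = -15.17 − 66.13 = -81.30°.
a = sin²(Δφ/2) + cos φ₁ · cos φ₂ · sin²(Δλ/2) = 0.483166.
c = 2·atan2(√a, √(1−a)) = 1.53712 rad → d = 6371·c ≈ 9793.00 km.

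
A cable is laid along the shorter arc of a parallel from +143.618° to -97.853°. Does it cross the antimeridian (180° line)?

Yes

Naïve |-97.853 − 143.618| = 241.471° > 180°, so the shorter arc goes the other way round — across 180°.
Signed shortest Δλ = ((-97.853 − 143.618 + 180) mod 360) − 180 = 118.529°.
Going east by 118.529° from +143.618° passes through 180° before reaching -97.853°.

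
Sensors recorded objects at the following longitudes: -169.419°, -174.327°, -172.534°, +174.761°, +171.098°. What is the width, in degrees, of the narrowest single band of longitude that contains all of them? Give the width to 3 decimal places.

Sort the longitudes: -174.327°, -172.534°, -169.419°, +171.098°, +174.761°.
Eastward gaps between consecutive values (wrapping around): 1.793°, 3.115°, 340.517°, 3.663°, 10.912°.
Largest gap = 340.517° ⇒ minimal covering band is its complement: 360° − 340.517° = 19.483°.
Band runs from +171.098° eastward to -169.419°, crossing the antimeridian.

19.483°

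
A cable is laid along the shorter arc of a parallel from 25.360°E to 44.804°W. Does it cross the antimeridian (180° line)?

Signed shortest Δλ = ((-44.804 − 25.360 + 180) mod 360) − 180 = -70.164°.
Going west by 70.164° from +25.360° reaches -44.804° without touching 180°.

No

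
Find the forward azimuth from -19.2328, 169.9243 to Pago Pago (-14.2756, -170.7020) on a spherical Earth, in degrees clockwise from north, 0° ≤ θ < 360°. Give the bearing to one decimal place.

78.0°

Δλ = -170.7020 − 169.9243 = -340.6263°; wrapped into (−180°, 180°]: 19.3737°.
θ = atan2( sin Δλ · cos φ₂ , cos φ₁ · sin φ₂ − sin φ₁ · cos φ₂ · cos Δλ )
  = atan2(0.32148, 0.06833) = 78.000° → normalised to [0°, 360°): 78.000°.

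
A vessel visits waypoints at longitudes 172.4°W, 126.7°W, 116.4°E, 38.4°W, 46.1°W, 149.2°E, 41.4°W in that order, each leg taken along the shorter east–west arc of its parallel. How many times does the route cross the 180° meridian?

Leg 1: -172.4° → -126.7°, shortest Δλ = 45.7° (east) — does not cross 180°.
Leg 2: -126.7° → +116.4°, shortest Δλ = -116.9° (west) — crosses 180°.
Leg 3: +116.4° → -38.4°, shortest Δλ = -154.8° (west) — does not cross 180°.
Leg 4: -38.4° → -46.1°, shortest Δλ = -7.7° (west) — does not cross 180°.
Leg 5: -46.1° → +149.2°, shortest Δλ = -164.7° (west) — crosses 180°.
Leg 6: +149.2° → -41.4°, shortest Δλ = 169.4° (east) — crosses 180°.
Total crossings: 3.

3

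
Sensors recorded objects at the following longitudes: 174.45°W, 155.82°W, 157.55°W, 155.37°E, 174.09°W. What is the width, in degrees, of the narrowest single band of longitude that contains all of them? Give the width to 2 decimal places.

Sort the longitudes: -174.45°, -174.09°, -157.55°, -155.82°, +155.37°.
Eastward gaps between consecutive values (wrapping around): 0.36°, 16.54°, 1.73°, 311.19°, 30.18°.
Largest gap = 311.19° ⇒ minimal covering band is its complement: 360° − 311.19° = 48.81°.
Band runs from +155.37° eastward to -155.82°, crossing the antimeridian.

48.81°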